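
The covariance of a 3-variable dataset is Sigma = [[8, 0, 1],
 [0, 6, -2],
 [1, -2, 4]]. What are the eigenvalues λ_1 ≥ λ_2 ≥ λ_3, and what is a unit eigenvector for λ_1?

Step 1 — characteristic polynomial p(λ) = det(λI - Sigma) = λ³ - tr·λ² + c_1·λ - det, where tr = trace, c_1 = sum of the principal 2×2 minors, det = det(Sigma):
  tr = 8 + 6 + 4 = 18,
  c_1 = (8·6 - (0)²) + (8·4 - (1)²) + (6·4 - (-2)²) = 48 + 31 + 20 = 99,
  det = 8·(6·4 - (-2)²) - (0)·((0)·4 - (-2)·(1)) + (1)·((0)·(-2) - 6·(1)) = 8·(20) - (0)·(2) + (1)·(-6) = 154.
  So p(λ) = λ³ - 18λ² + 99λ - 154.
Step 2 — look for an integer root (rational root theorem: any rational root is an integer divisor of 154). Testing λ = 7:
  p(7) = 343 - 882 + 693 - 154 = 0  ✓
  Dividing out (λ - 7): p(λ) = (λ - 7)(λ² - 11λ + 22).
Step 3 — remaining eigenvalues from the quadratic λ² - 11λ + 22 = 0:
  Δ = 11² - 4·22 = 121 - 88 = 33,  λ = (11 ± √33)/2 = (11 ± 5.7446)/2 ≈ 8.3723 or 2.6277.
  Sorted: λ_1 = 8.3723,  λ_2 = 7,  λ_3 = 2.6277  (check: sum = 18 = tr ✓).

Step 4 — unit eigenvector for λ_1 ≈ 8.3723: v spans the null space of (Sigma - λ_1 I), whose rows are
  r_1 = (-0.3723, 0, 1),  r_2 = (0, -2.3723, -2),  r_3 = (1, -2, -4.3723).
  v is orthogonal to every row, so take v ∝ r_1 × r_2 = ((0)·(-2) - (1)·(-2.3723), (1)·(0) - (-0.3723)·(-2), (-0.3723)·(-2.3723) - (0)·(0)) ≈ (2.3723, -0.7446, 0.8832).
  Let u = (2.3723, -0.7446, 0.8832).
  ||u|| = √((2.3723)² + (-0.7446)² + (0.8832)²) = √(6.9621) ≈ 2.6386,  v_1 = u/||u|| ≈ (0.8991, -0.2822, 0.3347) (||v_1|| = 1).

λ_1 = 8.3723,  λ_2 = 7,  λ_3 = 2.6277;  v_1 ≈ (0.8991, -0.2822, 0.3347)


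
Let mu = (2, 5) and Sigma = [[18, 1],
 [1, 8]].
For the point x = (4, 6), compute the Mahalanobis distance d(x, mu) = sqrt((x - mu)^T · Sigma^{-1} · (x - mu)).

Step 1 — centre the observation: (x - mu) = (2, 1).

Step 2 — invert Sigma. det(Sigma) = 18·8 - (1)² = 143.
  Sigma^{-1} = (1/det) · [[d, -b], [-b, a]] = [[0.0559, -0.007],
 [-0.007, 0.1259]].

Step 3 — form the quadratic (x - mu)^T · Sigma^{-1} · (x - mu):
  Sigma^{-1} · (x - mu) = (0.1049, 0.1119).
  (x - mu)^T · [Sigma^{-1} · (x - mu)] = (2)·(0.1049) + (1)·(0.1119) = 0.3217.

Step 4 — take square root: d = √(0.3217) ≈ 0.5672.

d(x, mu) = √(0.3217) ≈ 0.5672


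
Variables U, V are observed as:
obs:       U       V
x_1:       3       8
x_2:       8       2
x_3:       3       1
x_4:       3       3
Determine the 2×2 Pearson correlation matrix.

Step 1 — column means:
  mean(U) = (3 + 8 + 3 + 3) / 4 = 17/4 = 4.25
  mean(V) = (8 + 2 + 1 + 3) / 4 = 14/4 = 3.5

Step 2 — sample variances and covariances s[i,j] = (1/(n-1)) · Σ_k (x_{k,i} - mean_i) · (x_{k,j} - mean_j), with n-1 = 3:
  s[U,U] = ((-1.25)·(-1.25) + (3.75)·(3.75) + (-1.25)·(-1.25) + (-1.25)·(-1.25)) / 3 = 18.75/3 = 6.25
  s[U,V] = ((-1.25)·(4.5) + (3.75)·(-1.5) + (-1.25)·(-2.5) + (-1.25)·(-0.5)) / 3 = -7.5/3 = -2.5
  s[V,V] = ((4.5)·(4.5) + (-1.5)·(-1.5) + (-2.5)·(-2.5) + (-0.5)·(-0.5)) / 3 = 29/3 = 9.6667
  Sample standard deviations s_i = √(s[i,i]):
  s(U) = √(6.25) = 2.5
  s(V) = √(9.6667) = 3.1091

Step 3 — r_{ij} = s_{ij} / (s_i · s_j):
  r[U,U] = 1 (diagonal).
  r[U,V] = -2.5 / (2.5 · 3.1091) = -2.5 / 7.7728 = -0.3216
  r[V,V] = 1 (diagonal).

R is symmetric with unit diagonal. Assembling:

R = [[1, -0.3216],
 [-0.3216, 1]]


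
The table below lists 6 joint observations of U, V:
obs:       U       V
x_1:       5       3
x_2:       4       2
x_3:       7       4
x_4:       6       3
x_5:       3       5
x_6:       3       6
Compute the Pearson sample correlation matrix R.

Step 1 — column means:
  mean(U) = (5 + 4 + 7 + 6 + 3 + 3) / 6 = 28/6 = 4.6667
  mean(V) = (3 + 2 + 4 + 3 + 5 + 6) / 6 = 23/6 = 3.8333

Step 2 — sample variances and covariances s[i,j] = (1/(n-1)) · Σ_k (x_{k,i} - mean_i) · (x_{k,j} - mean_j), with n-1 = 5:
  s[U,U] = ((0.3333)·(0.3333) + (-0.6667)·(-0.6667) + (2.3333)·(2.3333) + (1.3333)·(1.3333) + (-1.6667)·(-1.6667) + (-1.6667)·(-1.6667)) / 5 = 13.3333/5 = 2.6667
  s[U,V] = ((0.3333)·(-0.8333) + (-0.6667)·(-1.8333) + (2.3333)·(0.1667) + (1.3333)·(-0.8333) + (-1.6667)·(1.1667) + (-1.6667)·(2.1667)) / 5 = -5.3333/5 = -1.0667
  s[V,V] = ((-0.8333)·(-0.8333) + (-1.8333)·(-1.8333) + (0.1667)·(0.1667) + (-0.8333)·(-0.8333) + (1.1667)·(1.1667) + (2.1667)·(2.1667)) / 5 = 10.8333/5 = 2.1667
  Sample standard deviations s_i = √(s[i,i]):
  s(U) = √(2.6667) = 1.633
  s(V) = √(2.1667) = 1.472

Step 3 — r_{ij} = s_{ij} / (s_i · s_j):
  r[U,U] = 1 (diagonal).
  r[U,V] = -1.0667 / (1.633 · 1.472) = -1.0667 / 2.4037 = -0.4438
  r[V,V] = 1 (diagonal).

R is symmetric with unit diagonal. Assembling:

R = [[1, -0.4438],
 [-0.4438, 1]]


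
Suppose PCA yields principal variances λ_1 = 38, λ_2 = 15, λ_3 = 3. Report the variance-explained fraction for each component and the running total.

Step 1 — total variance = trace(Sigma) = Σ λ_i = 38 + 15 + 3 = 56.

Step 2 — fraction explained by component i = λ_i / Σ λ:
  PC1: 38/56 = 0.6786
  PC2: 15/56 = 0.2679
  PC3: 3/56 = 0.0536

Step 3 — cumulative fraction after k components = (λ_1 + ... + λ_k) / Σ λ:
  k = 1: 38/56 = 0.6786
  k = 2: (38 + 15)/56 = 53/56 = 0.9464
  k = 3: (38 + 15 + 3)/56 = 56/56 = 1

Summary (fraction, with percent):

explained: PC1 0.6786 (67.86%), PC2 0.2679 (26.79%), PC3 0.0536 (5.36%);  cumulative: 0.6786, 0.9464, 1


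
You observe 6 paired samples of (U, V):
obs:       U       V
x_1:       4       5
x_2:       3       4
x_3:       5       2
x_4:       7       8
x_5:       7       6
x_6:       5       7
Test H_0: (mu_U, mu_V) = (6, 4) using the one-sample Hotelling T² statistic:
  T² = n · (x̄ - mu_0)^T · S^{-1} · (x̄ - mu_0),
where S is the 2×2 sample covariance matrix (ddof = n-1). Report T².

Step 1 — sample mean vector:
  mean(U) = (4 + 3 + 5 + 7 + 7 + 5) / 6 = 31/6 = 5.1667
  mean(V) = (5 + 4 + 2 + 8 + 6 + 7) / 6 = 32/6 = 5.3333
  x̄ = (5.1667, 5.3333),  deviation x̄ - mu_0 = (5.1667, 5.3333) - (6, 4) = (-0.8333, 1.3333).

Step 2 — sample covariance matrix, S[i,j] = (1/(n-1)) · Σ_k (x_{k,i} - mean_i) · (x_{k,j} - mean_j), divisor n-1 = 5:
  S[U,U] = ((-1.1667)·(-1.1667) + (-2.1667)·(-2.1667) + (-0.1667)·(-0.1667) + (1.8333)·(1.8333) + (1.8333)·(1.8333) + (-0.1667)·(-0.1667)) / 5 = 12.8333/5 = 2.5667
  S[U,V] = ((-1.1667)·(-0.3333) + (-2.1667)·(-1.3333) + (-0.1667)·(-3.3333) + (1.8333)·(2.6667) + (1.8333)·(0.6667) + (-0.1667)·(1.6667)) / 5 = 9.6667/5 = 1.9333
  S[V,V] = ((-0.3333)·(-0.3333) + (-1.3333)·(-1.3333) + (-3.3333)·(-3.3333) + (2.6667)·(2.6667) + (0.6667)·(0.6667) + (1.6667)·(1.6667)) / 5 = 23.3333/5 = 4.6667
  S = [[2.5667, 1.9333],
 [1.9333, 4.6667]].

Step 3 — invert S. det(S) = 2.5667·4.6667 - (1.9333)² = 8.24.
  S^{-1} = (1/det) · [[d, -b], [-b, a]] = [[0.5663, -0.2346],
 [-0.2346, 0.3115]].

Step 4 — quadratic form (x̄ - mu_0)^T · S^{-1} · (x̄ - mu_0):
  S^{-1} · (x̄ - mu_0) = (-0.7848, 0.6108),
  (x̄ - mu_0)^T · [...] = (-0.8333)·(-0.7848) + (1.3333)·(0.6108) = 1.4684.

Step 5 — scale by n: T² = 6 · 1.4684 = 8.8107.

T² ≈ 8.8107


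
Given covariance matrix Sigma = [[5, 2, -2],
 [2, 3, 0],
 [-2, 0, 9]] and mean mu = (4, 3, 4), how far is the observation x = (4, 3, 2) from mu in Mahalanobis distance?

Step 1 — centre the observation: (x - mu) = (0, 0, -2).

Step 2 — invert Sigma (cofactor / det for 3×3, or solve directly):
  Sigma^{-1} = [[0.3103, -0.2069, 0.069],
 [-0.2069, 0.4713, -0.046],
 [0.069, -0.046, 0.1264]].

Step 3 — form the quadratic (x - mu)^T · Sigma^{-1} · (x - mu):
  Sigma^{-1} · (x - mu) = (-0.1379, 0.092, -0.2529).
  (x - mu)^T · [Sigma^{-1} · (x - mu)] = (0)·(-0.1379) + (0)·(0.092) + (-2)·(-0.2529) = 0.5057.

Step 4 — take square root: d = √(0.5057) ≈ 0.7112.

d(x, mu) = √(0.5057) ≈ 0.7112


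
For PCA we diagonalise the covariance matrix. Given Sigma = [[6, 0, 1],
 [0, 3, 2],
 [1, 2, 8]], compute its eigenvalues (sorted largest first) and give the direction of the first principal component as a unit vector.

Step 1 — characteristic polynomial p(λ) = det(λI - Sigma) = λ³ - tr·λ² + c_1·λ - det, where tr = trace, c_1 = sum of the principal 2×2 minors, det = det(Sigma):
  tr = 6 + 3 + 8 = 17,
  c_1 = (6·3 - (0)²) + (6·8 - (1)²) + (3·8 - (2)²) = 18 + 47 + 20 = 85,
  det = 6·(3·8 - (2)²) - (0)·((0)·8 - (2)·(1)) + (1)·((0)·(2) - 3·(1)) = 6·(20) - (0)·(-2) + (1)·(-3) = 117.
  So p(λ) = λ³ - 17λ² + 85λ - 117.
Step 2 — look for an integer root (rational root theorem: any rational root is an integer divisor of 117). Testing λ = 9:
  p(9) = 729 - 1377 + 765 - 117 = 0  ✓
  Dividing out (λ - 9): p(λ) = (λ - 9)(λ² - 8λ + 13).
Step 3 — remaining eigenvalues from the quadratic λ² - 8λ + 13 = 0:
  Δ = 8² - 4·13 = 64 - 52 = 12,  λ = (8 ± √12)/2 = (8 ± 3.4641)/2 ≈ 5.7321 or 2.2679.
  Sorted: λ_1 = 9,  λ_2 = 5.7321,  λ_3 = 2.2679  (check: sum = 17 = tr ✓).

Step 4 — unit eigenvector for λ_1 = 9: v spans the null space of (Sigma - λ_1 I), whose rows are
  r_1 = (-3, 0, 1),  r_2 = (0, -6, 2),  r_3 = (1, 2, -1).
  v is orthogonal to every row, so take v ∝ r_1 × r_2 = ((0)·(2) - (1)·(-6), (1)·(0) - (-3)·(2), (-3)·(-6) - (0)·(0)) = (6, 6, 18).
  Rescale (divide by 6): u = (1, 1, 3).
  ||u|| = √((1)² + (1)² + (3)²) = √(11) ≈ 3.3166,  v_1 = u/||u|| ≈ (0.3015, 0.3015, 0.9045) (||v_1|| = 1).

λ_1 = 9,  λ_2 = 5.7321,  λ_3 = 2.2679;  v_1 ≈ (0.3015, 0.3015, 0.9045)


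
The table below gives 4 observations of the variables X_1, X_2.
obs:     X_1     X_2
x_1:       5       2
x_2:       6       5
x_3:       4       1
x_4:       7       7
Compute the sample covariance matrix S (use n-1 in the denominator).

Step 1 — column means:
  mean(X_1) = (5 + 6 + 4 + 7) / 4 = 22/4 = 5.5
  mean(X_2) = (2 + 5 + 1 + 7) / 4 = 15/4 = 3.75

Step 2 — sample covariance S[i,j] = (1/(n-1)) · Σ_k (x_{k,i} - mean_i) · (x_{k,j} - mean_j), with n-1 = 3.
  S[X_1,X_1] = ((-0.5)·(-0.5) + (0.5)·(0.5) + (-1.5)·(-1.5) + (1.5)·(1.5)) / 3 = 5/3 = 1.6667
  S[X_1,X_2] = ((-0.5)·(-1.75) + (0.5)·(1.25) + (-1.5)·(-2.75) + (1.5)·(3.25)) / 3 = 10.5/3 = 3.5
  S[X_2,X_2] = ((-1.75)·(-1.75) + (1.25)·(1.25) + (-2.75)·(-2.75) + (3.25)·(3.25)) / 3 = 22.75/3 = 7.5833

S is symmetric (S[j,i] = S[i,j]). Assembling:

S = [[1.6667, 3.5],
 [3.5, 7.5833]]


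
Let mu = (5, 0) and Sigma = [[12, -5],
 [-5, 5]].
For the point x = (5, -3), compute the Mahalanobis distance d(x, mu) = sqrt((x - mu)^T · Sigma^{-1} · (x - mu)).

Step 1 — centre the observation: (x - mu) = (0, -3).

Step 2 — invert Sigma. det(Sigma) = 12·5 - (-5)² = 35.
  Sigma^{-1} = (1/det) · [[d, -b], [-b, a]] = [[0.1429, 0.1429],
 [0.1429, 0.3429]].

Step 3 — form the quadratic (x - mu)^T · Sigma^{-1} · (x - mu):
  Sigma^{-1} · (x - mu) = (-0.4286, -1.0286).
  (x - mu)^T · [Sigma^{-1} · (x - mu)] = (0)·(-0.4286) + (-3)·(-1.0286) = 3.0857.

Step 4 — take square root: d = √(3.0857) ≈ 1.7566.

d(x, mu) = √(3.0857) ≈ 1.7566


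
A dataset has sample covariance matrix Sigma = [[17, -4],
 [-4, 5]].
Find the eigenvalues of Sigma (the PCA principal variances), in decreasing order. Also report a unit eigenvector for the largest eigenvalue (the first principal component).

Step 1 — characteristic polynomial of 2×2 Sigma:
  det(Sigma - λI) = λ² - trace · λ + det = 0.
  trace = 17 + 5 = 22, det = 17·5 - (-4)² = 69.
Step 2 — discriminant:
  Δ = trace² - 4·det = 484 - 276 = 208.
Step 3 — eigenvalues:
  λ = (trace ± √Δ)/2 = (22 ± 14.4222)/2,
  λ_1 = 18.2111,  λ_2 = 3.7889.

Step 4 — unit eigenvector for λ_1: solve (Sigma - λ_1 I)v = 0. First row:
  (17 - 18.2111)·v_x + (-4)·v_y = 0, i.e. (-1.2111)·v_x + (-4)·v_y = 0,
  so v ∝ (b, λ_1 - a) = (-4, 1.2111); multiply by -1 so the first entry is positive: u = (4, -1.2111).
  ||u|| = √((4)² + (-1.2111)²) = √(17.4668) ≈ 4.1793,
  v_1 = u/||u|| ≈ (0.9571, -0.2898) (||v_1|| = 1).

λ_1 = 18.2111,  λ_2 = 3.7889;  v_1 ≈ (0.9571, -0.2898)


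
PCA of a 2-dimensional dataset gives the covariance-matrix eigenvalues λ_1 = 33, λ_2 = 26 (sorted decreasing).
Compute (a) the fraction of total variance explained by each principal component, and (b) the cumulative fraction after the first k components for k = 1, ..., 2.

Step 1 — total variance = trace(Sigma) = Σ λ_i = 33 + 26 = 59.

Step 2 — fraction explained by component i = λ_i / Σ λ:
  PC1: 33/59 = 0.5593
  PC2: 26/59 = 0.4407

Step 3 — cumulative fraction after k components = (λ_1 + ... + λ_k) / Σ λ:
  k = 1: 33/59 = 0.5593
  k = 2: (33 + 26)/59 = 59/59 = 1

Summary (fraction, with percent):

explained: PC1 0.5593 (55.93%), PC2 0.4407 (44.07%);  cumulative: 0.5593, 1


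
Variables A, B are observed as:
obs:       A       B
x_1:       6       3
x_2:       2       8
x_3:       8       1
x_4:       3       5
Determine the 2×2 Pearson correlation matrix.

Step 1 — column means:
  mean(A) = (6 + 2 + 8 + 3) / 4 = 19/4 = 4.75
  mean(B) = (3 + 8 + 1 + 5) / 4 = 17/4 = 4.25

Step 2 — sample variances and covariances s[i,j] = (1/(n-1)) · Σ_k (x_{k,i} - mean_i) · (x_{k,j} - mean_j), with n-1 = 3:
  s[A,A] = ((1.25)·(1.25) + (-2.75)·(-2.75) + (3.25)·(3.25) + (-1.75)·(-1.75)) / 3 = 22.75/3 = 7.5833
  s[A,B] = ((1.25)·(-1.25) + (-2.75)·(3.75) + (3.25)·(-3.25) + (-1.75)·(0.75)) / 3 = -23.75/3 = -7.9167
  s[B,B] = ((-1.25)·(-1.25) + (3.75)·(3.75) + (-3.25)·(-3.25) + (0.75)·(0.75)) / 3 = 26.75/3 = 8.9167
  Sample standard deviations s_i = √(s[i,i]):
  s(A) = √(7.5833) = 2.7538
  s(B) = √(8.9167) = 2.9861

Step 3 — r_{ij} = s_{ij} / (s_i · s_j):
  r[A,A] = 1 (diagonal).
  r[A,B] = -7.9167 / (2.7538 · 2.9861) = -7.9167 / 8.223 = -0.9627
  r[B,B] = 1 (diagonal).

R is symmetric with unit diagonal. Assembling:

R = [[1, -0.9627],
 [-0.9627, 1]]


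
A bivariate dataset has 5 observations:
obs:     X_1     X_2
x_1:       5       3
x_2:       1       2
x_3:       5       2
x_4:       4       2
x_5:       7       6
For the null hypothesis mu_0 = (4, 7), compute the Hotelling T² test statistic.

Step 1 — sample mean vector:
  mean(X_1) = (5 + 1 + 5 + 4 + 7) / 5 = 22/5 = 4.4
  mean(X_2) = (3 + 2 + 2 + 2 + 6) / 5 = 15/5 = 3
  x̄ = (4.4, 3),  deviation x̄ - mu_0 = (4.4, 3) - (4, 7) = (0.4, -4).

Step 2 — sample covariance matrix, S[i,j] = (1/(n-1)) · Σ_k (x_{k,i} - mean_i) · (x_{k,j} - mean_j), divisor n-1 = 4:
  S[X_1,X_1] = ((0.6)·(0.6) + (-3.4)·(-3.4) + (0.6)·(0.6) + (-0.4)·(-0.4) + (2.6)·(2.6)) / 4 = 19.2/4 = 4.8
  S[X_1,X_2] = ((0.6)·(0) + (-3.4)·(-1) + (0.6)·(-1) + (-0.4)·(-1) + (2.6)·(3)) / 4 = 11/4 = 2.75
  S[X_2,X_2] = ((0)·(0) + (-1)·(-1) + (-1)·(-1) + (-1)·(-1) + (3)·(3)) / 4 = 12/4 = 3
  S = [[4.8, 2.75],
 [2.75, 3]].

Step 3 — invert S. det(S) = 4.8·3 - (2.75)² = 6.8375.
  S^{-1} = (1/det) · [[d, -b], [-b, a]] = [[0.4388, -0.4022],
 [-0.4022, 0.702]].

Step 4 — quadratic form (x̄ - mu_0)^T · S^{-1} · (x̄ - mu_0):
  S^{-1} · (x̄ - mu_0) = (1.7843, -2.9689),
  (x̄ - mu_0)^T · [...] = (0.4)·(1.7843) + (-4)·(-2.9689) = 12.5894.

Step 5 — scale by n: T² = 5 · 12.5894 = 62.947.

T² ≈ 62.947


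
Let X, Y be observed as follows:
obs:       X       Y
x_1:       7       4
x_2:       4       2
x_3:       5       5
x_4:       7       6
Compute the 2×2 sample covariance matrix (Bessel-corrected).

Step 1 — column means:
  mean(X) = (7 + 4 + 5 + 7) / 4 = 23/4 = 5.75
  mean(Y) = (4 + 2 + 5 + 6) / 4 = 17/4 = 4.25

Step 2 — sample covariance S[i,j] = (1/(n-1)) · Σ_k (x_{k,i} - mean_i) · (x_{k,j} - mean_j), with n-1 = 3.
  S[X,X] = ((1.25)·(1.25) + (-1.75)·(-1.75) + (-0.75)·(-0.75) + (1.25)·(1.25)) / 3 = 6.75/3 = 2.25
  S[X,Y] = ((1.25)·(-0.25) + (-1.75)·(-2.25) + (-0.75)·(0.75) + (1.25)·(1.75)) / 3 = 5.25/3 = 1.75
  S[Y,Y] = ((-0.25)·(-0.25) + (-2.25)·(-2.25) + (0.75)·(0.75) + (1.75)·(1.75)) / 3 = 8.75/3 = 2.9167

S is symmetric (S[j,i] = S[i,j]). Assembling:

S = [[2.25, 1.75],
 [1.75, 2.9167]]


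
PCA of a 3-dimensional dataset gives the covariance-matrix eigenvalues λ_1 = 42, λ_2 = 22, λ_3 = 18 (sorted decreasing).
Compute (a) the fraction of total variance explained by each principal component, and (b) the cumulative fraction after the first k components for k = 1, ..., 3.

Step 1 — total variance = trace(Sigma) = Σ λ_i = 42 + 22 + 18 = 82.

Step 2 — fraction explained by component i = λ_i / Σ λ:
  PC1: 42/82 = 0.5122
  PC2: 22/82 = 0.2683
  PC3: 18/82 = 0.2195

Step 3 — cumulative fraction after k components = (λ_1 + ... + λ_k) / Σ λ:
  k = 1: 42/82 = 0.5122
  k = 2: (42 + 22)/82 = 64/82 = 0.7805
  k = 3: (42 + 22 + 18)/82 = 82/82 = 1

Summary (fraction, with percent):

explained: PC1 0.5122 (51.22%), PC2 0.2683 (26.83%), PC3 0.2195 (21.95%);  cumulative: 0.5122, 0.7805, 1


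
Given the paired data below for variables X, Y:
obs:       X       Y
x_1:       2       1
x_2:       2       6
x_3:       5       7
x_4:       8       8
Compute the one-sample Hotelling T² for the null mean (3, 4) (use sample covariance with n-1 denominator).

Step 1 — sample mean vector:
  mean(X) = (2 + 2 + 5 + 8) / 4 = 17/4 = 4.25
  mean(Y) = (1 + 6 + 7 + 8) / 4 = 22/4 = 5.5
  x̄ = (4.25, 5.5),  deviation x̄ - mu_0 = (4.25, 5.5) - (3, 4) = (1.25, 1.5).

Step 2 — sample covariance matrix, S[i,j] = (1/(n-1)) · Σ_k (x_{k,i} - mean_i) · (x_{k,j} - mean_j), divisor n-1 = 3:
  S[X,X] = ((-2.25)·(-2.25) + (-2.25)·(-2.25) + (0.75)·(0.75) + (3.75)·(3.75)) / 3 = 24.75/3 = 8.25
  S[X,Y] = ((-2.25)·(-4.5) + (-2.25)·(0.5) + (0.75)·(1.5) + (3.75)·(2.5)) / 3 = 19.5/3 = 6.5
  S[Y,Y] = ((-4.5)·(-4.5) + (0.5)·(0.5) + (1.5)·(1.5) + (2.5)·(2.5)) / 3 = 29/3 = 9.6667
  S = [[8.25, 6.5],
 [6.5, 9.6667]].

Step 3 — invert S. det(S) = 8.25·9.6667 - (6.5)² = 37.5.
  S^{-1} = (1/det) · [[d, -b], [-b, a]] = [[0.2578, -0.1733],
 [-0.1733, 0.22]].

Step 4 — quadratic form (x̄ - mu_0)^T · S^{-1} · (x̄ - mu_0):
  S^{-1} · (x̄ - mu_0) = (0.0622, 0.1133),
  (x̄ - mu_0)^T · [...] = (1.25)·(0.0622) + (1.5)·(0.1133) = 0.2478.

Step 5 — scale by n: T² = 4 · 0.2478 = 0.9911.

T² ≈ 0.9911


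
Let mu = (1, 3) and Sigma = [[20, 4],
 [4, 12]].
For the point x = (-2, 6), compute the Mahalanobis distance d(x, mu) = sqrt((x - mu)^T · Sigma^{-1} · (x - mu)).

Step 1 — centre the observation: (x - mu) = (-3, 3).

Step 2 — invert Sigma. det(Sigma) = 20·12 - (4)² = 224.
  Sigma^{-1} = (1/det) · [[d, -b], [-b, a]] = [[0.0536, -0.0179],
 [-0.0179, 0.0893]].

Step 3 — form the quadratic (x - mu)^T · Sigma^{-1} · (x - mu):
  Sigma^{-1} · (x - mu) = (-0.2143, 0.3214).
  (x - mu)^T · [Sigma^{-1} · (x - mu)] = (-3)·(-0.2143) + (3)·(0.3214) = 1.6071.

Step 4 — take square root: d = √(1.6071) ≈ 1.2677.

d(x, mu) = √(1.6071) ≈ 1.2677


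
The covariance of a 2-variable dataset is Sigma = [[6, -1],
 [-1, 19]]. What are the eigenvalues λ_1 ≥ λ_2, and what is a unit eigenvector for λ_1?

Step 1 — characteristic polynomial of 2×2 Sigma:
  det(Sigma - λI) = λ² - trace · λ + det = 0.
  trace = 6 + 19 = 25, det = 6·19 - (-1)² = 113.
Step 2 — discriminant:
  Δ = trace² - 4·det = 625 - 452 = 173.
Step 3 — eigenvalues:
  λ = (trace ± √Δ)/2 = (25 ± 13.1529)/2,
  λ_1 = 19.0765,  λ_2 = 5.9235.

Step 4 — unit eigenvector for λ_1: solve (Sigma - λ_1 I)v = 0. First row:
  (6 - 19.0765)·v_x + (-1)·v_y = 0, i.e. (-13.0765)·v_x + (-1)·v_y = 0,
  so v ∝ (b, λ_1 - a) = (-1, 13.0765); multiply by -1 so the first entry is positive: u = (1, -13.0765).
  ||u|| = √((1)² + (-13.0765)²) = √(171.9942) ≈ 13.1147,
  v_1 = u/||u|| ≈ (0.0763, -0.9971) (||v_1|| = 1).

λ_1 = 19.0765,  λ_2 = 5.9235;  v_1 ≈ (0.0763, -0.9971)


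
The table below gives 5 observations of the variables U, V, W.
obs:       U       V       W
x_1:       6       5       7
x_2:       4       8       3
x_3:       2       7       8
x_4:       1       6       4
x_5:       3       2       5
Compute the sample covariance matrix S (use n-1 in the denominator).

Step 1 — column means:
  mean(U) = (6 + 4 + 2 + 1 + 3) / 5 = 16/5 = 3.2
  mean(V) = (5 + 8 + 7 + 6 + 2) / 5 = 28/5 = 5.6
  mean(W) = (7 + 3 + 8 + 4 + 5) / 5 = 27/5 = 5.4

Step 2 — sample covariance S[i,j] = (1/(n-1)) · Σ_k (x_{k,i} - mean_i) · (x_{k,j} - mean_j), with n-1 = 4.
  S[U,U] = ((2.8)·(2.8) + (0.8)·(0.8) + (-1.2)·(-1.2) + (-2.2)·(-2.2) + (-0.2)·(-0.2)) / 4 = 14.8/4 = 3.7
  S[U,V] = ((2.8)·(-0.6) + (0.8)·(2.4) + (-1.2)·(1.4) + (-2.2)·(0.4) + (-0.2)·(-3.6)) / 4 = -1.6/4 = -0.4
  S[U,W] = ((2.8)·(1.6) + (0.8)·(-2.4) + (-1.2)·(2.6) + (-2.2)·(-1.4) + (-0.2)·(-0.4)) / 4 = 2.6/4 = 0.65
  S[V,V] = ((-0.6)·(-0.6) + (2.4)·(2.4) + (1.4)·(1.4) + (0.4)·(0.4) + (-3.6)·(-3.6)) / 4 = 21.2/4 = 5.3
  S[V,W] = ((-0.6)·(1.6) + (2.4)·(-2.4) + (1.4)·(2.6) + (0.4)·(-1.4) + (-3.6)·(-0.4)) / 4 = -2.2/4 = -0.55
  S[W,W] = ((1.6)·(1.6) + (-2.4)·(-2.4) + (2.6)·(2.6) + (-1.4)·(-1.4) + (-0.4)·(-0.4)) / 4 = 17.2/4 = 4.3

S is symmetric (S[j,i] = S[i,j]). Assembling:

S = [[3.7, -0.4, 0.65],
 [-0.4, 5.3, -0.55],
 [0.65, -0.55, 4.3]]


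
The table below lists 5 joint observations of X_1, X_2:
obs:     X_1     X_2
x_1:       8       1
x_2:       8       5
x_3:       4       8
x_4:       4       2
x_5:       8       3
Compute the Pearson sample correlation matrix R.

Step 1 — column means:
  mean(X_1) = (8 + 8 + 4 + 4 + 8) / 5 = 32/5 = 6.4
  mean(X_2) = (1 + 5 + 8 + 2 + 3) / 5 = 19/5 = 3.8

Step 2 — sample variances and covariances s[i,j] = (1/(n-1)) · Σ_k (x_{k,i} - mean_i) · (x_{k,j} - mean_j), with n-1 = 4:
  s[X_1,X_1] = ((1.6)·(1.6) + (1.6)·(1.6) + (-2.4)·(-2.4) + (-2.4)·(-2.4) + (1.6)·(1.6)) / 4 = 19.2/4 = 4.8
  s[X_1,X_2] = ((1.6)·(-2.8) + (1.6)·(1.2) + (-2.4)·(4.2) + (-2.4)·(-1.8) + (1.6)·(-0.8)) / 4 = -9.6/4 = -2.4
  s[X_2,X_2] = ((-2.8)·(-2.8) + (1.2)·(1.2) + (4.2)·(4.2) + (-1.8)·(-1.8) + (-0.8)·(-0.8)) / 4 = 30.8/4 = 7.7
  Sample standard deviations s_i = √(s[i,i]):
  s(X_1) = √(4.8) = 2.1909
  s(X_2) = √(7.7) = 2.7749

Step 3 — r_{ij} = s_{ij} / (s_i · s_j):
  r[X_1,X_1] = 1 (diagonal).
  r[X_1,X_2] = -2.4 / (2.1909 · 2.7749) = -2.4 / 6.0795 = -0.3948
  r[X_2,X_2] = 1 (diagonal).

R is symmetric with unit diagonal. Assembling:

R = [[1, -0.3948],
 [-0.3948, 1]]


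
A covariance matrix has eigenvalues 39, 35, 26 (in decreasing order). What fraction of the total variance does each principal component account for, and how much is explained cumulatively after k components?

Step 1 — total variance = trace(Sigma) = Σ λ_i = 39 + 35 + 26 = 100.

Step 2 — fraction explained by component i = λ_i / Σ λ:
  PC1: 39/100 = 0.39
  PC2: 35/100 = 0.35
  PC3: 26/100 = 0.26

Step 3 — cumulative fraction after k components = (λ_1 + ... + λ_k) / Σ λ:
  k = 1: 39/100 = 0.39
  k = 2: (39 + 35)/100 = 74/100 = 0.74
  k = 3: (39 + 35 + 26)/100 = 100/100 = 1

Summary (fraction, with percent):

explained: PC1 0.39 (39%), PC2 0.35 (35%), PC3 0.26 (26%);  cumulative: 0.39, 0.74, 1


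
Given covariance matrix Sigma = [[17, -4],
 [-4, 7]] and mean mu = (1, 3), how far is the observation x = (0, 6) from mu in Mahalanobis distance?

Step 1 — centre the observation: (x - mu) = (-1, 3).

Step 2 — invert Sigma. det(Sigma) = 17·7 - (-4)² = 103.
  Sigma^{-1} = (1/det) · [[d, -b], [-b, a]] = [[0.068, 0.0388],
 [0.0388, 0.165]].

Step 3 — form the quadratic (x - mu)^T · Sigma^{-1} · (x - mu):
  Sigma^{-1} · (x - mu) = (0.0485, 0.4563).
  (x - mu)^T · [Sigma^{-1} · (x - mu)] = (-1)·(0.0485) + (3)·(0.4563) = 1.3204.

Step 4 — take square root: d = √(1.3204) ≈ 1.1491.

d(x, mu) = √(1.3204) ≈ 1.1491


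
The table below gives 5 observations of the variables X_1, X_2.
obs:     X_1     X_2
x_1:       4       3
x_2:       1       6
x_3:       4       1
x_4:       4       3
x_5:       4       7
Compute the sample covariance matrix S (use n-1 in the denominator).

Step 1 — column means:
  mean(X_1) = (4 + 1 + 4 + 4 + 4) / 5 = 17/5 = 3.4
  mean(X_2) = (3 + 6 + 1 + 3 + 7) / 5 = 20/5 = 4

Step 2 — sample covariance S[i,j] = (1/(n-1)) · Σ_k (x_{k,i} - mean_i) · (x_{k,j} - mean_j), with n-1 = 4.
  S[X_1,X_1] = ((0.6)·(0.6) + (-2.4)·(-2.4) + (0.6)·(0.6) + (0.6)·(0.6) + (0.6)·(0.6)) / 4 = 7.2/4 = 1.8
  S[X_1,X_2] = ((0.6)·(-1) + (-2.4)·(2) + (0.6)·(-3) + (0.6)·(-1) + (0.6)·(3)) / 4 = -6/4 = -1.5
  S[X_2,X_2] = ((-1)·(-1) + (2)·(2) + (-3)·(-3) + (-1)·(-1) + (3)·(3)) / 4 = 24/4 = 6

S is symmetric (S[j,i] = S[i,j]). Assembling:

S = [[1.8, -1.5],
 [-1.5, 6]]


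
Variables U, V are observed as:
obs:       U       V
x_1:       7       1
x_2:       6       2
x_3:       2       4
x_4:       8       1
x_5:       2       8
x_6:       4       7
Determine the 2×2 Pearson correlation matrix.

Step 1 — column means:
  mean(U) = (7 + 6 + 2 + 8 + 2 + 4) / 6 = 29/6 = 4.8333
  mean(V) = (1 + 2 + 4 + 1 + 8 + 7) / 6 = 23/6 = 3.8333

Step 2 — sample variances and covariances s[i,j] = (1/(n-1)) · Σ_k (x_{k,i} - mean_i) · (x_{k,j} - mean_j), with n-1 = 5:
  s[U,U] = ((2.1667)·(2.1667) + (1.1667)·(1.1667) + (-2.8333)·(-2.8333) + (3.1667)·(3.1667) + (-2.8333)·(-2.8333) + (-0.8333)·(-0.8333)) / 5 = 32.8333/5 = 6.5667
  s[U,V] = ((2.1667)·(-2.8333) + (1.1667)·(-1.8333) + (-2.8333)·(0.1667) + (3.1667)·(-2.8333) + (-2.8333)·(4.1667) + (-0.8333)·(3.1667)) / 5 = -32.1667/5 = -6.4333
  s[V,V] = ((-2.8333)·(-2.8333) + (-1.8333)·(-1.8333) + (0.1667)·(0.1667) + (-2.8333)·(-2.8333) + (4.1667)·(4.1667) + (3.1667)·(3.1667)) / 5 = 46.8333/5 = 9.3667
  Sample standard deviations s_i = √(s[i,i]):
  s(U) = √(6.5667) = 2.5626
  s(V) = √(9.3667) = 3.0605

Step 3 — r_{ij} = s_{ij} / (s_i · s_j):
  r[U,U] = 1 (diagonal).
  r[U,V] = -6.4333 / (2.5626 · 3.0605) = -6.4333 / 7.8427 = -0.8203
  r[V,V] = 1 (diagonal).

R is symmetric with unit diagonal. Assembling:

R = [[1, -0.8203],
 [-0.8203, 1]]


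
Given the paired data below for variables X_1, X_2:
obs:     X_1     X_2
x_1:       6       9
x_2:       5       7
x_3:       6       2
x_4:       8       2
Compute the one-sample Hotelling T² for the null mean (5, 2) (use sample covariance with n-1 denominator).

Step 1 — sample mean vector:
  mean(X_1) = (6 + 5 + 6 + 8) / 4 = 25/4 = 6.25
  mean(X_2) = (9 + 7 + 2 + 2) / 4 = 20/4 = 5
  x̄ = (6.25, 5),  deviation x̄ - mu_0 = (6.25, 5) - (5, 2) = (1.25, 3).

Step 2 — sample covariance matrix, S[i,j] = (1/(n-1)) · Σ_k (x_{k,i} - mean_i) · (x_{k,j} - mean_j), divisor n-1 = 3:
  S[X_1,X_1] = ((-0.25)·(-0.25) + (-1.25)·(-1.25) + (-0.25)·(-0.25) + (1.75)·(1.75)) / 3 = 4.75/3 = 1.5833
  S[X_1,X_2] = ((-0.25)·(4) + (-1.25)·(2) + (-0.25)·(-3) + (1.75)·(-3)) / 3 = -8/3 = -2.6667
  S[X_2,X_2] = ((4)·(4) + (2)·(2) + (-3)·(-3) + (-3)·(-3)) / 3 = 38/3 = 12.6667
  S = [[1.5833, -2.6667],
 [-2.6667, 12.6667]].

Step 3 — invert S. det(S) = 1.5833·12.6667 - (-2.6667)² = 12.9444.
  S^{-1} = (1/det) · [[d, -b], [-b, a]] = [[0.9785, 0.206],
 [0.206, 0.1223]].

Step 4 — quadratic form (x̄ - mu_0)^T · S^{-1} · (x̄ - mu_0):
  S^{-1} · (x̄ - mu_0) = (1.8412, 0.6245),
  (x̄ - mu_0)^T · [...] = (1.25)·(1.8412) + (3)·(0.6245) = 4.1749.

Step 5 — scale by n: T² = 4 · 4.1749 = 16.6996.

T² ≈ 16.6996


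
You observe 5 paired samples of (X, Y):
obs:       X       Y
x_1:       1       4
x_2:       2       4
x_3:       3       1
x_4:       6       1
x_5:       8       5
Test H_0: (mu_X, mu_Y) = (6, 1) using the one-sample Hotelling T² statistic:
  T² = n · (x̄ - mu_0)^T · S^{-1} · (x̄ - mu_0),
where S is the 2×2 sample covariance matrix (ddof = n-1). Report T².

Step 1 — sample mean vector:
  mean(X) = (1 + 2 + 3 + 6 + 8) / 5 = 20/5 = 4
  mean(Y) = (4 + 4 + 1 + 1 + 5) / 5 = 15/5 = 3
  x̄ = (4, 3),  deviation x̄ - mu_0 = (4, 3) - (6, 1) = (-2, 2).

Step 2 — sample covariance matrix, S[i,j] = (1/(n-1)) · Σ_k (x_{k,i} - mean_i) · (x_{k,j} - mean_j), divisor n-1 = 4:
  S[X,X] = ((-3)·(-3) + (-2)·(-2) + (-1)·(-1) + (2)·(2) + (4)·(4)) / 4 = 34/4 = 8.5
  S[X,Y] = ((-3)·(1) + (-2)·(1) + (-1)·(-2) + (2)·(-2) + (4)·(2)) / 4 = 1/4 = 0.25
  S[Y,Y] = ((1)·(1) + (1)·(1) + (-2)·(-2) + (-2)·(-2) + (2)·(2)) / 4 = 14/4 = 3.5
  S = [[8.5, 0.25],
 [0.25, 3.5]].

Step 3 — invert S. det(S) = 8.5·3.5 - (0.25)² = 29.6875.
  S^{-1} = (1/det) · [[d, -b], [-b, a]] = [[0.1179, -0.0084],
 [-0.0084, 0.2863]].

Step 4 — quadratic form (x̄ - mu_0)^T · S^{-1} · (x̄ - mu_0):
  S^{-1} · (x̄ - mu_0) = (-0.2526, 0.5895),
  (x̄ - mu_0)^T · [...] = (-2)·(-0.2526) + (2)·(0.5895) = 1.6842.

Step 5 — scale by n: T² = 5 · 1.6842 = 8.4211.

T² ≈ 8.4211


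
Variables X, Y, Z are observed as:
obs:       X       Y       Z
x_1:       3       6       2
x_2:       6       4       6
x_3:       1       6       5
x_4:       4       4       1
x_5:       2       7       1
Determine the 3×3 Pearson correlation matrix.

Step 1 — column means:
  mean(X) = (3 + 6 + 1 + 4 + 2) / 5 = 16/5 = 3.2
  mean(Y) = (6 + 4 + 6 + 4 + 7) / 5 = 27/5 = 5.4
  mean(Z) = (2 + 6 + 5 + 1 + 1) / 5 = 15/5 = 3

Step 2 — sample variances and covariances s[i,j] = (1/(n-1)) · Σ_k (x_{k,i} - mean_i) · (x_{k,j} - mean_j), with n-1 = 4:
  s[X,X] = ((-0.2)·(-0.2) + (2.8)·(2.8) + (-2.2)·(-2.2) + (0.8)·(0.8) + (-1.2)·(-1.2)) / 4 = 14.8/4 = 3.7
  s[X,Y] = ((-0.2)·(0.6) + (2.8)·(-1.4) + (-2.2)·(0.6) + (0.8)·(-1.4) + (-1.2)·(1.6)) / 4 = -8.4/4 = -2.1
  s[X,Z] = ((-0.2)·(-1) + (2.8)·(3) + (-2.2)·(2) + (0.8)·(-2) + (-1.2)·(-2)) / 4 = 5/4 = 1.25
  s[Y,Y] = ((0.6)·(0.6) + (-1.4)·(-1.4) + (0.6)·(0.6) + (-1.4)·(-1.4) + (1.6)·(1.6)) / 4 = 7.2/4 = 1.8
  s[Y,Z] = ((0.6)·(-1) + (-1.4)·(3) + (0.6)·(2) + (-1.4)·(-2) + (1.6)·(-2)) / 4 = -4/4 = -1
  s[Z,Z] = ((-1)·(-1) + (3)·(3) + (2)·(2) + (-2)·(-2) + (-2)·(-2)) / 4 = 22/4 = 5.5
  Sample standard deviations s_i = √(s[i,i]):
  s(X) = √(3.7) = 1.9235
  s(Y) = √(1.8) = 1.3416
  s(Z) = √(5.5) = 2.3452

Step 3 — r_{ij} = s_{ij} / (s_i · s_j):
  r[X,X] = 1 (diagonal).
  r[X,Y] = -2.1 / (1.9235 · 1.3416) = -2.1 / 2.5807 = -0.8137
  r[X,Z] = 1.25 / (1.9235 · 2.3452) = 1.25 / 4.5111 = 0.2771
  r[Y,Y] = 1 (diagonal).
  r[Y,Z] = -1 / (1.3416 · 2.3452) = -1 / 3.1464 = -0.3178
  r[Z,Z] = 1 (diagonal).

R is symmetric with unit diagonal. Assembling:

R = [[1, -0.8137, 0.2771],
 [-0.8137, 1, -0.3178],
 [0.2771, -0.3178, 1]]


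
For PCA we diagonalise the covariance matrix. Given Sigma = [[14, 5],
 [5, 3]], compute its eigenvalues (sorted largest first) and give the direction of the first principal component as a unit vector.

Step 1 — characteristic polynomial of 2×2 Sigma:
  det(Sigma - λI) = λ² - trace · λ + det = 0.
  trace = 14 + 3 = 17, det = 14·3 - (5)² = 17.
Step 2 — discriminant:
  Δ = trace² - 4·det = 289 - 68 = 221.
Step 3 — eigenvalues:
  λ = (trace ± √Δ)/2 = (17 ± 14.8661)/2,
  λ_1 = 15.933,  λ_2 = 1.067.

Step 4 — unit eigenvector for λ_1: solve (Sigma - λ_1 I)v = 0. First row:
  (14 - 15.933)·v_x + (5)·v_y = 0, i.e. (-1.933)·v_x + (5)·v_y = 0,
  so v ∝ (b, λ_1 - a) = (5, 1.933) = u.
  ||u|| = √((5)² + (1.933)²) = √(28.7366) ≈ 5.3607,
  v_1 = u/||u|| ≈ (0.9327, 0.3606) (||v_1|| = 1).

λ_1 = 15.933,  λ_2 = 1.067;  v_1 ≈ (0.9327, 0.3606)


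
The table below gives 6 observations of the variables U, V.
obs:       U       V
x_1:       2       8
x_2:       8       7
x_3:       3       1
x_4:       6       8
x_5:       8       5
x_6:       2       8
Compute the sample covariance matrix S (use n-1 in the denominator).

Step 1 — column means:
  mean(U) = (2 + 8 + 3 + 6 + 8 + 2) / 6 = 29/6 = 4.8333
  mean(V) = (8 + 7 + 1 + 8 + 5 + 8) / 6 = 37/6 = 6.1667

Step 2 — sample covariance S[i,j] = (1/(n-1)) · Σ_k (x_{k,i} - mean_i) · (x_{k,j} - mean_j), with n-1 = 5.
  S[U,U] = ((-2.8333)·(-2.8333) + (3.1667)·(3.1667) + (-1.8333)·(-1.8333) + (1.1667)·(1.1667) + (3.1667)·(3.1667) + (-2.8333)·(-2.8333)) / 5 = 40.8333/5 = 8.1667
  S[U,V] = ((-2.8333)·(1.8333) + (3.1667)·(0.8333) + (-1.8333)·(-5.1667) + (1.1667)·(1.8333) + (3.1667)·(-1.1667) + (-2.8333)·(1.8333)) / 5 = 0.1667/5 = 0.0333
  S[V,V] = ((1.8333)·(1.8333) + (0.8333)·(0.8333) + (-5.1667)·(-5.1667) + (1.8333)·(1.8333) + (-1.1667)·(-1.1667) + (1.8333)·(1.8333)) / 5 = 38.8333/5 = 7.7667

S is symmetric (S[j,i] = S[i,j]). Assembling:

S = [[8.1667, 0.0333],
 [0.0333, 7.7667]]


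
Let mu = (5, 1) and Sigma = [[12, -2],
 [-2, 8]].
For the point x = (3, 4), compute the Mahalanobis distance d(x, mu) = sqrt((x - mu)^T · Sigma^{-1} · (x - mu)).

Step 1 — centre the observation: (x - mu) = (-2, 3).

Step 2 — invert Sigma. det(Sigma) = 12·8 - (-2)² = 92.
  Sigma^{-1} = (1/det) · [[d, -b], [-b, a]] = [[0.087, 0.0217],
 [0.0217, 0.1304]].

Step 3 — form the quadratic (x - mu)^T · Sigma^{-1} · (x - mu):
  Sigma^{-1} · (x - mu) = (-0.1087, 0.3478).
  (x - mu)^T · [Sigma^{-1} · (x - mu)] = (-2)·(-0.1087) + (3)·(0.3478) = 1.2609.

Step 4 — take square root: d = √(1.2609) ≈ 1.1229.

d(x, mu) = √(1.2609) ≈ 1.1229


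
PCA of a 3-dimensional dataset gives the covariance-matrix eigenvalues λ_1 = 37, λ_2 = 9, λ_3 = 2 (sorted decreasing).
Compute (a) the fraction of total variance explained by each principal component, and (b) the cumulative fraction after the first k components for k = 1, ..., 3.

Step 1 — total variance = trace(Sigma) = Σ λ_i = 37 + 9 + 2 = 48.

Step 2 — fraction explained by component i = λ_i / Σ λ:
  PC1: 37/48 = 0.7708
  PC2: 9/48 = 0.1875
  PC3: 2/48 = 0.0417

Step 3 — cumulative fraction after k components = (λ_1 + ... + λ_k) / Σ λ:
  k = 1: 37/48 = 0.7708
  k = 2: (37 + 9)/48 = 46/48 = 0.9583
  k = 3: (37 + 9 + 2)/48 = 48/48 = 1

Summary (fraction, with percent):

explained: PC1 0.7708 (77.08%), PC2 0.1875 (18.75%), PC3 0.0417 (4.17%);  cumulative: 0.7708, 0.9583, 1


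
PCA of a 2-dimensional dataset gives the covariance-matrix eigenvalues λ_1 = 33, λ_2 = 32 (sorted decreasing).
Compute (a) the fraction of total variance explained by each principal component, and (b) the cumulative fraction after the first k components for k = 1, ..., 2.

Step 1 — total variance = trace(Sigma) = Σ λ_i = 33 + 32 = 65.

Step 2 — fraction explained by component i = λ_i / Σ λ:
  PC1: 33/65 = 0.5077
  PC2: 32/65 = 0.4923

Step 3 — cumulative fraction after k components = (λ_1 + ... + λ_k) / Σ λ:
  k = 1: 33/65 = 0.5077
  k = 2: (33 + 32)/65 = 65/65 = 1

Summary (fraction, with percent):

explained: PC1 0.5077 (50.77%), PC2 0.4923 (49.23%);  cumulative: 0.5077, 1


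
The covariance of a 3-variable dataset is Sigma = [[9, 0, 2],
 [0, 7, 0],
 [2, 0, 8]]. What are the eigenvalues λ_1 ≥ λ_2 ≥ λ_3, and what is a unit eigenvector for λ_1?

Step 1 — characteristic polynomial p(λ) = det(λI - Sigma) = λ³ - tr·λ² + c_1·λ - det, where tr = trace, c_1 = sum of the principal 2×2 minors, det = det(Sigma):
  tr = 9 + 7 + 8 = 24,
  c_1 = (9·7 - (0)²) + (9·8 - (2)²) + (7·8 - (0)²) = 63 + 68 + 56 = 187,
  det = 9·(7·8 - (0)²) - (0)·((0)·8 - (0)·(2)) + (2)·((0)·(0) - 7·(2)) = 9·(56) - (0)·(0) + (2)·(-14) = 476.
  So p(λ) = λ³ - 24λ² + 187λ - 476.
Step 2 — look for an integer root (rational root theorem: any rational root is an integer divisor of 476). Testing λ = 7:
  p(7) = 343 - 1176 + 1309 - 476 = 0  ✓
  Dividing out (λ - 7): p(λ) = (λ - 7)(λ² - 17λ + 68).
Step 3 — remaining eigenvalues from the quadratic λ² - 17λ + 68 = 0:
  Δ = 17² - 4·68 = 289 - 272 = 17,  λ = (17 ± √17)/2 = (17 ± 4.1231)/2 ≈ 10.5616 or 6.4384.
  Sorted: λ_1 = 10.5616,  λ_2 = 7,  λ_3 = 6.4384  (check: sum = 24 = tr ✓).

Step 4 — unit eigenvector for λ_1 ≈ 10.5616: v spans the null space of (Sigma - λ_1 I), whose rows are
  r_1 = (-1.5616, 0, 2),  r_2 = (0, -3.5616, 0),  r_3 = (2, 0, -2.5616).
  v is orthogonal to every row, so take v ∝ r_1 × r_2 = ((0)·(0) - (2)·(-3.5616), (2)·(0) - (-1.5616)·(0), (-1.5616)·(-3.5616) - (0)·(0)) ≈ (7.1231, 0, 5.5616).
  Let u = (7.1231, 0, 5.5616).
  ||u|| = √((7.1231)² + (0)² + (5.5616)²) = √(81.6695) ≈ 9.0371,  v_1 = u/||u|| ≈ (0.7882, 0, 0.6154) (||v_1|| = 1).

λ_1 = 10.5616,  λ_2 = 7,  λ_3 = 6.4384;  v_1 ≈ (0.7882, 0, 0.6154)


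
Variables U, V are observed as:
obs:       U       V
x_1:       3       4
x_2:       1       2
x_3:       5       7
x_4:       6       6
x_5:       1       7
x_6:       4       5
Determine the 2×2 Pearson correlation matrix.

Step 1 — column means:
  mean(U) = (3 + 1 + 5 + 6 + 1 + 4) / 6 = 20/6 = 3.3333
  mean(V) = (4 + 2 + 7 + 6 + 7 + 5) / 6 = 31/6 = 5.1667

Step 2 — sample variances and covariances s[i,j] = (1/(n-1)) · Σ_k (x_{k,i} - mean_i) · (x_{k,j} - mean_j), with n-1 = 5:
  s[U,U] = ((-0.3333)·(-0.3333) + (-2.3333)·(-2.3333) + (1.6667)·(1.6667) + (2.6667)·(2.6667) + (-2.3333)·(-2.3333) + (0.6667)·(0.6667)) / 5 = 21.3333/5 = 4.2667
  s[U,V] = ((-0.3333)·(-1.1667) + (-2.3333)·(-3.1667) + (1.6667)·(1.8333) + (2.6667)·(0.8333) + (-2.3333)·(1.8333) + (0.6667)·(-0.1667)) / 5 = 8.6667/5 = 1.7333
  s[V,V] = ((-1.1667)·(-1.1667) + (-3.1667)·(-3.1667) + (1.8333)·(1.8333) + (0.8333)·(0.8333) + (1.8333)·(1.8333) + (-0.1667)·(-0.1667)) / 5 = 18.8333/5 = 3.7667
  Sample standard deviations s_i = √(s[i,i]):
  s(U) = √(4.2667) = 2.0656
  s(V) = √(3.7667) = 1.9408

Step 3 — r_{ij} = s_{ij} / (s_i · s_j):
  r[U,U] = 1 (diagonal).
  r[U,V] = 1.7333 / (2.0656 · 1.9408) = 1.7333 / 4.0089 = 0.4324
  r[V,V] = 1 (diagonal).

R is symmetric with unit diagonal. Assembling:

R = [[1, 0.4324],
 [0.4324, 1]]


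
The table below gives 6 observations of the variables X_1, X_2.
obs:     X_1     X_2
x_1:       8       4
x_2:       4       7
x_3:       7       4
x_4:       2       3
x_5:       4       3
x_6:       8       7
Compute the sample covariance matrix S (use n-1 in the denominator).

Step 1 — column means:
  mean(X_1) = (8 + 4 + 7 + 2 + 4 + 8) / 6 = 33/6 = 5.5
  mean(X_2) = (4 + 7 + 4 + 3 + 3 + 7) / 6 = 28/6 = 4.6667

Step 2 — sample covariance S[i,j] = (1/(n-1)) · Σ_k (x_{k,i} - mean_i) · (x_{k,j} - mean_j), with n-1 = 5.
  S[X_1,X_1] = ((2.5)·(2.5) + (-1.5)·(-1.5) + (1.5)·(1.5) + (-3.5)·(-3.5) + (-1.5)·(-1.5) + (2.5)·(2.5)) / 5 = 31.5/5 = 6.3
  S[X_1,X_2] = ((2.5)·(-0.6667) + (-1.5)·(2.3333) + (1.5)·(-0.6667) + (-3.5)·(-1.6667) + (-1.5)·(-1.6667) + (2.5)·(2.3333)) / 5 = 8/5 = 1.6
  S[X_2,X_2] = ((-0.6667)·(-0.6667) + (2.3333)·(2.3333) + (-0.6667)·(-0.6667) + (-1.6667)·(-1.6667) + (-1.6667)·(-1.6667) + (2.3333)·(2.3333)) / 5 = 17.3333/5 = 3.4667

S is symmetric (S[j,i] = S[i,j]). Assembling:

S = [[6.3, 1.6],
 [1.6, 3.4667]]


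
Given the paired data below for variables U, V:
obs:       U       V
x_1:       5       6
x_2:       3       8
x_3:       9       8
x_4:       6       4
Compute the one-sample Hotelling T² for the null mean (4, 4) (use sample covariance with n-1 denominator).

Step 1 — sample mean vector:
  mean(U) = (5 + 3 + 9 + 6) / 4 = 23/4 = 5.75
  mean(V) = (6 + 8 + 8 + 4) / 4 = 26/4 = 6.5
  x̄ = (5.75, 6.5),  deviation x̄ - mu_0 = (5.75, 6.5) - (4, 4) = (1.75, 2.5).

Step 2 — sample covariance matrix, S[i,j] = (1/(n-1)) · Σ_k (x_{k,i} - mean_i) · (x_{k,j} - mean_j), divisor n-1 = 3:
  S[U,U] = ((-0.75)·(-0.75) + (-2.75)·(-2.75) + (3.25)·(3.25) + (0.25)·(0.25)) / 3 = 18.75/3 = 6.25
  S[U,V] = ((-0.75)·(-0.5) + (-2.75)·(1.5) + (3.25)·(1.5) + (0.25)·(-2.5)) / 3 = 0.5/3 = 0.1667
  S[V,V] = ((-0.5)·(-0.5) + (1.5)·(1.5) + (1.5)·(1.5) + (-2.5)·(-2.5)) / 3 = 11/3 = 3.6667
  S = [[6.25, 0.1667],
 [0.1667, 3.6667]].

Step 3 — invert S. det(S) = 6.25·3.6667 - (0.1667)² = 22.8889.
  S^{-1} = (1/det) · [[d, -b], [-b, a]] = [[0.1602, -0.0073],
 [-0.0073, 0.2731]].

Step 4 — quadratic form (x̄ - mu_0)^T · S^{-1} · (x̄ - mu_0):
  S^{-1} · (x̄ - mu_0) = (0.2621, 0.6699),
  (x̄ - mu_0)^T · [...] = (1.75)·(0.2621) + (2.5)·(0.6699) = 2.1335.

Step 5 — scale by n: T² = 4 · 2.1335 = 8.534.

T² ≈ 8.534


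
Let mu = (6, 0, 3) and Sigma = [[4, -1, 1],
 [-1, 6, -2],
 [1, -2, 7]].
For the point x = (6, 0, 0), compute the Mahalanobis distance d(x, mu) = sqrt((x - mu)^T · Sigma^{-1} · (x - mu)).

Step 1 — centre the observation: (x - mu) = (0, 0, -3).

Step 2 — invert Sigma (cofactor / det for 3×3, or solve directly):
  Sigma^{-1} = [[0.2657, 0.035, -0.028],
 [0.035, 0.1888, 0.049],
 [-0.028, 0.049, 0.1608]].

Step 3 — form the quadratic (x - mu)^T · Sigma^{-1} · (x - mu):
  Sigma^{-1} · (x - mu) = (0.0839, -0.1469, -0.4825).
  (x - mu)^T · [Sigma^{-1} · (x - mu)] = (0)·(0.0839) + (0)·(-0.1469) + (-3)·(-0.4825) = 1.4476.

Step 4 — take square root: d = √(1.4476) ≈ 1.2031.

d(x, mu) = √(1.4476) ≈ 1.2031
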